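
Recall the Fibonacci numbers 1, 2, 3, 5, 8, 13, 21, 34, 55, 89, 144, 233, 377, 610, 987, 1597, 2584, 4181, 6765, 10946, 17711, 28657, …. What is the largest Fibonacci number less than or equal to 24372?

17711 ≤ 24372 < 28657, so the largest Fibonacci number not exceeding 24372 is 17711.

17711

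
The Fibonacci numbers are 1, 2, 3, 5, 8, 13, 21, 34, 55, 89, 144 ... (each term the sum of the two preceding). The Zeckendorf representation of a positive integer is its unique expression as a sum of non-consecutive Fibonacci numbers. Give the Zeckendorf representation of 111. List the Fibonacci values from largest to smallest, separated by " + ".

89 + 21 + 1

111: greatest Fibonacci not exceeding it is 89, leaving 22
22: greatest Fibonacci not exceeding it is 21, leaving 1
1: greatest Fibonacci not exceeding it is 1, leaving 0
So 111 = 89 + 21 + 1, with no two terms consecutive in the sequence.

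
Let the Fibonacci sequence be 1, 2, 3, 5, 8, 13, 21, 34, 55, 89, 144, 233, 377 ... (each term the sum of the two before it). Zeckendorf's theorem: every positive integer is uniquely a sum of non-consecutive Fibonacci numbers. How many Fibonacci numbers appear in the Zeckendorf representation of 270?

3

largest Fibonacci ≤ 270 is 233; 270 − 233 = 37
largest Fibonacci ≤ 37 is 34; 37 − 34 = 3
largest Fibonacci ≤ 3 is 3; 3 − 3 = 0
270 = 233 + 34 + 3, which has 3 terms.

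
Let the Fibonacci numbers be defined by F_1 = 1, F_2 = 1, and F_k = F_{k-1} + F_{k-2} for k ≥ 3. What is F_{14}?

Iterating the recurrence up to F_{10} = 55 and F_{9} = 34:
F_{11} = F_{10} + F_{9} = 55 + 34 = 89
F_{12} = F_{11} + F_{10} = 89 + 55 = 144
F_{13} = F_{12} + F_{11} = 144 + 89 = 233
F_{14} = F_{13} + F_{12} = 233 + 144 = 377

377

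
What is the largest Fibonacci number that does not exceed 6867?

6765

6765 ≤ 6867 < 10946, so the largest Fibonacci number not exceeding 6867 is 6765.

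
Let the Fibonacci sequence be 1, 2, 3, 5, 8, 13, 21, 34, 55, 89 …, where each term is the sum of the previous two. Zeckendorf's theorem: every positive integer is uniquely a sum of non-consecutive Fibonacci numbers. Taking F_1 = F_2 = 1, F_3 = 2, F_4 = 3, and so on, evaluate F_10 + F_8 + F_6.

84

F_10 + F_8 + F_6 = 55 + 21 + 8 = 84.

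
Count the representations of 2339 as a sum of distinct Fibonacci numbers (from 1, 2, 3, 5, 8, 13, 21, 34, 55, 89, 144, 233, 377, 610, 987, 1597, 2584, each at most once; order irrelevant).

22

Starting from the Zeckendorf form and repeatedly splitting a term F_k into F_{k−1} + F_{k−2} (when neither is already used) reaches every representation.
2339 = 1597+610+89+34+8+1 = 1597+610+89+34+5+3+1 = 1597+610+89+21+13+8+1 = 1597+377+233+89+34+8+1 = 1597+610+89+21+13+5+3+1 = … (17 more), for 22 in all.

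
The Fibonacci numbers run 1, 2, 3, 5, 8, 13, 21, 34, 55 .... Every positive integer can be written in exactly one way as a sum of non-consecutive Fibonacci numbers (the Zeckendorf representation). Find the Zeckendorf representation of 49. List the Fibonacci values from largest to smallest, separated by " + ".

34 + 13 + 2

Greedily peel off the largest Fibonacci term at each step:
49: greatest Fibonacci not exceeding it is 34, leaving 15
15: greatest Fibonacci not exceeding it is 13, leaving 2
2: greatest Fibonacci not exceeding it is 2, leaving 0
So 49 = 34 + 13 + 2, with no two terms consecutive in the sequence.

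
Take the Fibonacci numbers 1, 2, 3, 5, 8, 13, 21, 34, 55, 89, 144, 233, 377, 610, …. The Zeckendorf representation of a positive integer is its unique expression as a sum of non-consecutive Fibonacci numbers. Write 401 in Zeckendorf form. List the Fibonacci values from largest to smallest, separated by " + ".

377 + 21 + 3

Greedy algorithm:
subtract 377 from 401: 24 remains
subtract 21 from 24: 3 remains
subtract 3 from 3: 0 remains
So 401 = 377 + 21 + 3, with no two terms consecutive in the sequence.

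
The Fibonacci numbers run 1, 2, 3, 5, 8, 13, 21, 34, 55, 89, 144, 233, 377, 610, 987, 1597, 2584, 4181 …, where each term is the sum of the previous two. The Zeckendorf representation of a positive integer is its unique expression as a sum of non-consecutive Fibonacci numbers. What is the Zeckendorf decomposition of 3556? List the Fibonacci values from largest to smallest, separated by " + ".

3556 − 2584 = 972
972 − 610 = 362
362 − 233 = 129
129 − 89 = 40
40 − 34 = 6
6 − 5 = 1
1 − 1 = 0
So 3556 = 2584 + 610 + 233 + 89 + 34 + 5 + 1, with no two terms consecutive in the sequence.

2584 + 610 + 233 + 89 + 34 + 5 + 1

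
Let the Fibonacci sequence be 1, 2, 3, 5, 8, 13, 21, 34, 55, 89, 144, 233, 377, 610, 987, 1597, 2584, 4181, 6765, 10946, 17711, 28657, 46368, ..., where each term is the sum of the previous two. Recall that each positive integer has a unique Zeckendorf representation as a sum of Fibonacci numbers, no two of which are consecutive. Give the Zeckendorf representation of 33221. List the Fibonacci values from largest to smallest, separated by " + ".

33221: greatest Fibonacci not exceeding it is 28657, leaving 4564
4564: greatest Fibonacci not exceeding it is 4181, leaving 383
383: greatest Fibonacci not exceeding it is 377, leaving 6
6: greatest Fibonacci not exceeding it is 5, leaving 1
1: greatest Fibonacci not exceeding it is 1, leaving 0
So 33221 = 28657 + 4181 + 377 + 5 + 1, with no two terms consecutive in the sequence.

28657 + 4181 + 377 + 5 + 1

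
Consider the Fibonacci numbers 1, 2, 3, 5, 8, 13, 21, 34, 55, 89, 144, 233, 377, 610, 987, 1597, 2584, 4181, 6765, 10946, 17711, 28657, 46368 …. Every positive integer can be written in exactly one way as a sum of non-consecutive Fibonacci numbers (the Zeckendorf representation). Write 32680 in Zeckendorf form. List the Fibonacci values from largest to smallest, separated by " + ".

28657 + 2584 + 987 + 377 + 55 + 13 + 5 + 2

Repeatedly subtract the largest Fibonacci number that fits:
32680: greatest Fibonacci not exceeding it is 28657, leaving 4023
4023: greatest Fibonacci not exceeding it is 2584, leaving 1439
1439: greatest Fibonacci not exceeding it is 987, leaving 452
452: greatest Fibonacci not exceeding it is 377, leaving 75
75: greatest Fibonacci not exceeding it is 55, leaving 20
20: greatest Fibonacci not exceeding it is 13, leaving 7
7: greatest Fibonacci not exceeding it is 5, leaving 2
2: greatest Fibonacci not exceeding it is 2, leaving 0
So 32680 = 28657 + 2584 + 987 + 377 + 55 + 13 + 5 + 2, with no two terms consecutive in the sequence.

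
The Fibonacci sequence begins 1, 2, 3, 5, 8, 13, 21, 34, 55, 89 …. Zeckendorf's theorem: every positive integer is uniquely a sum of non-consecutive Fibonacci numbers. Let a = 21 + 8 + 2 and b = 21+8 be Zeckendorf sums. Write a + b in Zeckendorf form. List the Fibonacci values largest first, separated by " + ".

55 + 5

The two numbers are 31 and 29, so their sum is 60.
Repeatedly subtract the largest Fibonacci number that fits:
60: greatest Fibonacci not exceeding it is 55, leaving 5
5: greatest Fibonacci not exceeding it is 5, leaving 0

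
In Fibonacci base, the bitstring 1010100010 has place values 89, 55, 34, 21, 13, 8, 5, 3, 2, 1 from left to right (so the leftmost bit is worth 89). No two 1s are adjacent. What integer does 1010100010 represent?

Summing the place values of the 1 bits: 89 + 34 + 13 + 2 = 138.

138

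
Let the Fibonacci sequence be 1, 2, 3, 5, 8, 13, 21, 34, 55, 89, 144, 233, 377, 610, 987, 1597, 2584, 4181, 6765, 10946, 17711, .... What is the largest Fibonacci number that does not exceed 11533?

10946 ≤ 11533 < 17711, so the largest Fibonacci number not exceeding 11533 is 10946.

10946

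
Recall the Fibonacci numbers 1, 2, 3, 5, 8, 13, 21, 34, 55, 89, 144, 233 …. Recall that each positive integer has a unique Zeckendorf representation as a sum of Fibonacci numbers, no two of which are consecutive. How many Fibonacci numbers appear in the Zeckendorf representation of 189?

take 144 (≤ 189); 189 − 144 = 45
take 34 (≤ 45); 45 − 34 = 11
take 8 (≤ 11); 11 − 8 = 3
take 3 (≤ 3); 3 − 3 = 0
189 = 144 + 34 + 8 + 3, which has 4 terms.

4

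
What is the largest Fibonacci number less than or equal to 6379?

4181 ≤ 6379 < 6765, so the largest Fibonacci number not exceeding 6379 is 4181.

4181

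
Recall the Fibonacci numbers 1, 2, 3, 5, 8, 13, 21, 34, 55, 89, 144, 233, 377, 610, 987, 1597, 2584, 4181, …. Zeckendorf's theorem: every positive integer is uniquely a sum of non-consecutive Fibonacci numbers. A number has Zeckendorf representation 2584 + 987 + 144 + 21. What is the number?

2584 + 987 + 144 + 21 = 3736.

3736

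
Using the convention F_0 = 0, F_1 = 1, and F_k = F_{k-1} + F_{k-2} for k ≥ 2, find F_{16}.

Iterating the recurrence up to F_{9} = 34 and F_{8} = 21:
F_{10} = F_{9} + F_{8} = 34 + 21 = 55
F_{11} = F_{10} + F_{9} = 55 + 34 = 89
F_{12} = F_{11} + F_{10} = 89 + 55 = 144
F_{13} = F_{12} + F_{11} = 144 + 89 = 233
F_{14} = F_{13} + F_{12} = 233 + 144 = 377
F_{15} = F_{14} + F_{13} = 377 + 233 = 610
F_{16} = F_{15} + F_{14} = 610 + 377 = 987

987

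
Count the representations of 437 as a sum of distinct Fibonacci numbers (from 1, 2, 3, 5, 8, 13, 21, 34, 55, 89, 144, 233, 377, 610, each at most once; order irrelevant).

16

Starting from the Zeckendorf form and repeatedly splitting a term F_k into F_{k−1} + F_{k−2} (when neither is already used) reaches every representation.
437 = 377+55+5 = 377+55+3+2 = 377+34+21+5 = 233+144+55+5 = 377+34+21+3+2 = … (11 more), for 16 in all.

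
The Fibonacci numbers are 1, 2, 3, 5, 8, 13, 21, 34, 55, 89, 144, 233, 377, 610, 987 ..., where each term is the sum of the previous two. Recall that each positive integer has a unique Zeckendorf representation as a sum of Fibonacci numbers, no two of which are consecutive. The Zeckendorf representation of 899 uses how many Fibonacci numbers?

4

Repeatedly subtract the largest Fibonacci number that fits:
899: greatest Fibonacci not exceeding it is 610, leaving 289
289: greatest Fibonacci not exceeding it is 233, leaving 56
56: greatest Fibonacci not exceeding it is 55, leaving 1
1: greatest Fibonacci not exceeding it is 1, leaving 0
899 = 610 + 233 + 55 + 1, which has 4 terms.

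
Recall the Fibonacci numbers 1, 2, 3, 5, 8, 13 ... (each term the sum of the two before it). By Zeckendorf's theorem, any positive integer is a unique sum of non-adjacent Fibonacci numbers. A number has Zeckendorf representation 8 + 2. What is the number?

10

8 + 2 = 10.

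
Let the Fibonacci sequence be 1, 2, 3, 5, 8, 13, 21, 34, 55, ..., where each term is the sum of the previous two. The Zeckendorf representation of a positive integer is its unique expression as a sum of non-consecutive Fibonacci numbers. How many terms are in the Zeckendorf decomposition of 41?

3

largest Fibonacci ≤ 41 is 34; 41 − 34 = 7
largest Fibonacci ≤ 7 is 5; 7 − 5 = 2
largest Fibonacci ≤ 2 is 2; 2 − 2 = 0
41 = 34 + 5 + 2, which has 3 terms.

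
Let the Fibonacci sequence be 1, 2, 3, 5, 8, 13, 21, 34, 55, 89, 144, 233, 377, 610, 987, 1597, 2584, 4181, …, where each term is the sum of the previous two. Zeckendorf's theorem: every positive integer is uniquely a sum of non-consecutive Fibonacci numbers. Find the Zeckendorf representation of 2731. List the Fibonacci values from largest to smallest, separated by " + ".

2584 + 144 + 3

Repeatedly subtract the largest Fibonacci number that fits:
2584 ≤ 2731 < 4181, so take 2584; remainder 147
144 ≤ 147 < 233, so take 144; remainder 3
3 ≤ 3 < 5, so take 3; remainder 0
So 2731 = 2584 + 144 + 3, with no two terms consecutive in the sequence.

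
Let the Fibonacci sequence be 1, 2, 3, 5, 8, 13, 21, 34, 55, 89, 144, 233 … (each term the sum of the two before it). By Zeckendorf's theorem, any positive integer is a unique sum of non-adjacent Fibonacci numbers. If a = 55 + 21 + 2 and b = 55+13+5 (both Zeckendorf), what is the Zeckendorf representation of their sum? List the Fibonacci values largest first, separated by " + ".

144 + 5 + 2

The two numbers are 78 and 73, so their sum is 151.
Repeatedly subtract the largest Fibonacci number that fits:
subtract 144 from 151: 7 remains
subtract 5 from 7: 2 remains
subtract 2 from 2: 0 remains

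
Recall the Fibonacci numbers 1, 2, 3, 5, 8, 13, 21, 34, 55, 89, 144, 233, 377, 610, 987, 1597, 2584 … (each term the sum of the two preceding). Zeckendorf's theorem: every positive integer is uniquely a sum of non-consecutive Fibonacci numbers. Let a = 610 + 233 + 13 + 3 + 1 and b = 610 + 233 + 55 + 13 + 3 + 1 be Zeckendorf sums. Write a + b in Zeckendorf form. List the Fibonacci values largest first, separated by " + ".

The two numbers are 860 and 915, so their sum is 1775.
Greedy algorithm:
1597 ≤ 1775 < 2584, so take 1597; remainder 178
144 ≤ 178 < 233, so take 144; remainder 34
34 ≤ 34 < 55, so take 34; remainder 0

1597 + 144 + 34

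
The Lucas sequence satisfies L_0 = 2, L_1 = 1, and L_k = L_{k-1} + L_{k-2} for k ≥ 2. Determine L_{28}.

Iterating the recurrence up to L_{20} = 15127 and L_{19} = 9349:
L_{21} = L_{20} + L_{19} = 15127 + 9349 = 24476
L_{22} = L_{21} + L_{20} = 24476 + 15127 = 39603
L_{23} = L_{22} + L_{21} = 39603 + 24476 = 64079
L_{24} = L_{23} + L_{22} = 64079 + 39603 = 103682
L_{25} = L_{24} + L_{23} = 103682 + 64079 = 167761
L_{26} = L_{25} + L_{24} = 167761 + 103682 = 271443
L_{27} = L_{26} + L_{25} = 271443 + 167761 = 439204
L_{28} = L_{27} + L_{26} = 439204 + 271443 = 710647

710647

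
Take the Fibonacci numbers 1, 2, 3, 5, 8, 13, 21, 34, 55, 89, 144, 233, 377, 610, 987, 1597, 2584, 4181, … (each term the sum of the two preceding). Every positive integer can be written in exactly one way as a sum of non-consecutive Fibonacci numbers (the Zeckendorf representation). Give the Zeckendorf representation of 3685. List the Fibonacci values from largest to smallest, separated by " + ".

2584 + 987 + 89 + 21 + 3 + 1

Greedily peel off the largest Fibonacci term at each step:
take 2584 (≤ 3685); 3685 − 2584 = 1101
take 987 (≤ 1101); 1101 − 987 = 114
take 89 (≤ 114); 114 − 89 = 25
take 21 (≤ 25); 25 − 21 = 4
take 3 (≤ 4); 4 − 3 = 1
take 1 (≤ 1); 1 − 1 = 0
So 3685 = 2584 + 987 + 89 + 21 + 3 + 1, with no two terms consecutive in the sequence.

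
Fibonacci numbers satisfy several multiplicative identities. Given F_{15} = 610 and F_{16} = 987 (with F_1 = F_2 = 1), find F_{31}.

By F_{2k+1} = F_k² + F_{k+1}²: F_{31} = 610² + 987² = 372100 + 974169 = 1346269.

1346269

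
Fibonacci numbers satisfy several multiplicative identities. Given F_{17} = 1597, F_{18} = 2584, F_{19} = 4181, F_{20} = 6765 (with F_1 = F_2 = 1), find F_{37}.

24157817

By the addition formula F_{m+n} = F_m F_{n+1} + F_{m−1} F_n with m=18, n=19: F_{37} = 2584·6765 + 1597·4181 = 17480760 + 6677057 = 24157817.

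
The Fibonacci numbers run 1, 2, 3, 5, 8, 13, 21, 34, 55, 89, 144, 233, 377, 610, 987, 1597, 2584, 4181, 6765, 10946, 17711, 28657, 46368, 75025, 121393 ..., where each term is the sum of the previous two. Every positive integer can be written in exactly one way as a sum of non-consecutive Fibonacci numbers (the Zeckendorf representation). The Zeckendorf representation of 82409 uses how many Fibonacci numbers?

5

75025 ≤ 82409 < 121393, so take 75025; remainder 7384
6765 ≤ 7384 < 10946, so take 6765; remainder 619
610 ≤ 619 < 987, so take 610; remainder 9
8 ≤ 9 < 13, so take 8; remainder 1
1 ≤ 1 < 2, so take 1; remainder 0
82409 = 75025 + 6765 + 610 + 8 + 1, which has 5 terms.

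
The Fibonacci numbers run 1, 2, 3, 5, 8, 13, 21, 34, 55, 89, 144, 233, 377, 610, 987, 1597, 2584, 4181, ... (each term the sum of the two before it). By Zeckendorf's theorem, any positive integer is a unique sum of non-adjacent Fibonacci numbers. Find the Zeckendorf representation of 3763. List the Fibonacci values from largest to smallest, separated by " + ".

2584 + 987 + 144 + 34 + 13 + 1

largest Fibonacci ≤ 3763 is 2584; 3763 − 2584 = 1179
largest Fibonacci ≤ 1179 is 987; 1179 − 987 = 192
largest Fibonacci ≤ 192 is 144; 192 − 144 = 48
largest Fibonacci ≤ 48 is 34; 48 − 34 = 14
largest Fibonacci ≤ 14 is 13; 14 − 13 = 1
largest Fibonacci ≤ 1 is 1; 1 − 1 = 0
So 3763 = 2584 + 987 + 144 + 34 + 13 + 1, with no two terms consecutive in the sequence.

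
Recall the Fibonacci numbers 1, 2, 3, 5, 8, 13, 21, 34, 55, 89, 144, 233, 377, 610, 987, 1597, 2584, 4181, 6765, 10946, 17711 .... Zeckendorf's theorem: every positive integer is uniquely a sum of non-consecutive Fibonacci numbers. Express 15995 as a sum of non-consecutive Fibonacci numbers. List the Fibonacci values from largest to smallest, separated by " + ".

take 10946 (≤ 15995); 15995 − 10946 = 5049
take 4181 (≤ 5049); 5049 − 4181 = 868
take 610 (≤ 868); 868 − 610 = 258
take 233 (≤ 258); 258 − 233 = 25
take 21 (≤ 25); 25 − 21 = 4
take 3 (≤ 4); 4 − 3 = 1
take 1 (≤ 1); 1 − 1 = 0
So 15995 = 10946 + 4181 + 610 + 233 + 21 + 3 + 1, with no two terms consecutive in the sequence.

10946 + 4181 + 610 + 233 + 21 + 3 + 1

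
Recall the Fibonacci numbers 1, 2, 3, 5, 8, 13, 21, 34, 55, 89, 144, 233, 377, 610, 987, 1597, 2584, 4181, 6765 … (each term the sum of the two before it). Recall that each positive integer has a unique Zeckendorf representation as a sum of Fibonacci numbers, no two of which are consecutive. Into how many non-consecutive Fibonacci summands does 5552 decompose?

5552: greatest Fibonacci not exceeding it is 4181, leaving 1371
1371: greatest Fibonacci not exceeding it is 987, leaving 384
384: greatest Fibonacci not exceeding it is 377, leaving 7
7: greatest Fibonacci not exceeding it is 5, leaving 2
2: greatest Fibonacci not exceeding it is 2, leaving 0
5552 = 4181 + 987 + 377 + 5 + 2, which has 5 terms.

5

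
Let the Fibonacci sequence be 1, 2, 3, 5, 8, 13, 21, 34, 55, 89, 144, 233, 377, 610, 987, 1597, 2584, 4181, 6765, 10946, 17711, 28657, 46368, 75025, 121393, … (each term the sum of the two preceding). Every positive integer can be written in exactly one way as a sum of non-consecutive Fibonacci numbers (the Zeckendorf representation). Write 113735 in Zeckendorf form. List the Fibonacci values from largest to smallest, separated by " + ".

113735 − 75025 = 38710
38710 − 28657 = 10053
10053 − 6765 = 3288
3288 − 2584 = 704
704 − 610 = 94
94 − 89 = 5
5 − 5 = 0
So 113735 = 75025 + 28657 + 6765 + 2584 + 610 + 89 + 5, with no two terms consecutive in the sequence.

75025 + 28657 + 6765 + 2584 + 610 + 89 + 5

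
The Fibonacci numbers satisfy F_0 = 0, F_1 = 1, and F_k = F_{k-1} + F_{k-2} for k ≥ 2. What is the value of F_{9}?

Iterating the recurrence up to F_{3} = 2 and F_{2} = 1:
F_{4} = F_{3} + F_{2} = 2 + 1 = 3
F_{5} = F_{4} + F_{3} = 3 + 2 = 5
F_{6} = F_{5} + F_{4} = 5 + 3 = 8
F_{7} = F_{6} + F_{5} = 8 + 5 = 13
F_{8} = F_{7} + F_{6} = 13 + 8 = 21
F_{9} = F_{8} + F_{7} = 21 + 13 = 34

34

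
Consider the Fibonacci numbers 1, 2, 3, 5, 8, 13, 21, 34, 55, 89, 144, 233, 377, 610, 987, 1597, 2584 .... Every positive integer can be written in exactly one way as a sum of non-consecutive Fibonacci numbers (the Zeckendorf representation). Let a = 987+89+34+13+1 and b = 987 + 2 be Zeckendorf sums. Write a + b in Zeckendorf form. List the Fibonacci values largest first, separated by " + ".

The two numbers are 1124 and 989, so their sum is 2113.
Greedy algorithm:
take 1597 (≤ 2113); 2113 − 1597 = 516
take 377 (≤ 516); 516 − 377 = 139
take 89 (≤ 139); 139 − 89 = 50
take 34 (≤ 50); 50 − 34 = 16
take 13 (≤ 16); 16 − 13 = 3
take 3 (≤ 3); 3 − 3 = 0

1597 + 377 + 89 + 34 + 13 + 3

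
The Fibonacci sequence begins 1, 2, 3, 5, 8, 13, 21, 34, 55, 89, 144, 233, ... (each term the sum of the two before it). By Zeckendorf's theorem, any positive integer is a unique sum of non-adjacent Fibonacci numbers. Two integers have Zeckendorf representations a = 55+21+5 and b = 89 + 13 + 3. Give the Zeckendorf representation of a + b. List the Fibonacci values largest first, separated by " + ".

The two numbers are 81 and 105, so their sum is 186.
Greedily peel off the largest Fibonacci term at each step:
take 144 (≤ 186); 186 − 144 = 42
take 34 (≤ 42); 42 − 34 = 8
take 8 (≤ 8); 8 − 8 = 0

144 + 34 + 8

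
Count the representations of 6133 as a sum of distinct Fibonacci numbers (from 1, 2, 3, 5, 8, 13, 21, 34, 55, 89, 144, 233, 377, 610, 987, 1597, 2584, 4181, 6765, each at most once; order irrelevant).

11

Starting from the Zeckendorf form and repeatedly splitting a term F_k into F_{k−1} + F_{k−2} (when neither is already used) reaches every representation.
6133 = 4181+1597+233+89+21+8+3+1 = 4181+1597+233+55+34+21+8+3+1 = 4181+987+610+233+89+21+8+3+1 = … (8 more), for 11 in all.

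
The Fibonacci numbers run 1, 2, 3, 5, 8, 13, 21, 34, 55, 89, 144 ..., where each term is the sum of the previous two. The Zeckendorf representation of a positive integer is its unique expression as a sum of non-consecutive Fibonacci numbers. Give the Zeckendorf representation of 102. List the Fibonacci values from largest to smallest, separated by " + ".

89 + 13

102 − 89 = 13
13 − 13 = 0
So 102 = 89 + 13, with no two terms consecutive in the sequence.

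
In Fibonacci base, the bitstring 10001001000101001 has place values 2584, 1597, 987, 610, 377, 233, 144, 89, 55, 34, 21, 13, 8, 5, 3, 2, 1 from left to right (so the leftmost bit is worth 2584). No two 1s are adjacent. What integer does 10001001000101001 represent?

Summing the place values of the 1 bits: 2584 + 377 + 89 + 13 + 5 + 1 = 3069.

3069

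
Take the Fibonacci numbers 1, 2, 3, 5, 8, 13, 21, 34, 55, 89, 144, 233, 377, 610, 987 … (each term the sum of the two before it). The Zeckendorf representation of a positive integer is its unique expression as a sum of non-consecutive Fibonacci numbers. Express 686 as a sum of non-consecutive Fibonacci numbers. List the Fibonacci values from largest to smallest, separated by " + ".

take 610 (≤ 686); 686 − 610 = 76
take 55 (≤ 76); 76 − 55 = 21
take 21 (≤ 21); 21 − 21 = 0
So 686 = 610 + 55 + 21, with no two terms consecutive in the sequence.

610 + 55 + 21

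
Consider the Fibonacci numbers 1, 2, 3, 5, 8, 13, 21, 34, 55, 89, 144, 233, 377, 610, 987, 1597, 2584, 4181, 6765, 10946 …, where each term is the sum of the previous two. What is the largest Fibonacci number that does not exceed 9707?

6765

6765 ≤ 9707 < 10946, so the largest Fibonacci number not exceeding 9707 is 6765.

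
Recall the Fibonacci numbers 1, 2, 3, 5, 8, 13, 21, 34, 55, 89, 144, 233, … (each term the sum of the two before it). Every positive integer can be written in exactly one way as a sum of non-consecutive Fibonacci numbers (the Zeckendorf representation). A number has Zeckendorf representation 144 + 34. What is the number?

144 + 34 = 178.

178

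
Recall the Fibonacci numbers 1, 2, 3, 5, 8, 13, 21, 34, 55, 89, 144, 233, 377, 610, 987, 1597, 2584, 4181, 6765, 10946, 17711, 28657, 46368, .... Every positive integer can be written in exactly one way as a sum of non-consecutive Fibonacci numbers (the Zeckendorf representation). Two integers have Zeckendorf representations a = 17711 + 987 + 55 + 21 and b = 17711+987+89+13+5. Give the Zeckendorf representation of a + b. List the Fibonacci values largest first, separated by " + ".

The two numbers are 18774 and 18805, so their sum is 37579.
Greedy algorithm:
largest Fibonacci ≤ 37579 is 28657; 37579 − 28657 = 8922
largest Fibonacci ≤ 8922 is 6765; 8922 − 6765 = 2157
largest Fibonacci ≤ 2157 is 1597; 2157 − 1597 = 560
largest Fibonacci ≤ 560 is 377; 560 − 377 = 183
largest Fibonacci ≤ 183 is 144; 183 − 144 = 39
largest Fibonacci ≤ 39 is 34; 39 − 34 = 5
largest Fibonacci ≤ 5 is 5; 5 − 5 = 0

28657 + 6765 + 1597 + 377 + 144 + 34 + 5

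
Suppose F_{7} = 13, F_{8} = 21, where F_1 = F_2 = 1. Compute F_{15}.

610

By the addition formula F_{m+n} = F_m F_{n+1} + F_{m−1} F_n with m=8, n=7: F_{15} = 21·21 + 13·13 = 441 + 169 = 610.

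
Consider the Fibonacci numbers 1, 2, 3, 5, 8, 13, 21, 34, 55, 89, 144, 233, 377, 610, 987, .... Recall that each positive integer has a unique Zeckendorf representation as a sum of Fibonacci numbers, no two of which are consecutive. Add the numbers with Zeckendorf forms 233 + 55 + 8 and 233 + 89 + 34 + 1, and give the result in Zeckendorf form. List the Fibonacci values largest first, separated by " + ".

The two numbers are 296 and 357, so their sum is 653.
Greedily peel off the largest Fibonacci term at each step:
take 610 (≤ 653); 653 − 610 = 43
take 34 (≤ 43); 43 − 34 = 9
take 8 (≤ 9); 9 − 8 = 1
take 1 (≤ 1); 1 − 1 = 0

610 + 34 + 8 + 1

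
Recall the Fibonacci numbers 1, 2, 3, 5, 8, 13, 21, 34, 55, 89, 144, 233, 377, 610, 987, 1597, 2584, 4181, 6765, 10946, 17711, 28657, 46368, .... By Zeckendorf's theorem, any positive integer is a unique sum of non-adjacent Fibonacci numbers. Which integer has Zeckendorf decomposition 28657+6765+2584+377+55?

38438

28657+6765+2584+377+55 = 38438.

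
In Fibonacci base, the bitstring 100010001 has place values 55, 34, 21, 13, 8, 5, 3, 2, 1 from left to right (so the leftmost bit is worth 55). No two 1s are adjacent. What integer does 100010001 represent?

Summing the place values of the 1 bits: 55 + 8 + 1 = 64.

64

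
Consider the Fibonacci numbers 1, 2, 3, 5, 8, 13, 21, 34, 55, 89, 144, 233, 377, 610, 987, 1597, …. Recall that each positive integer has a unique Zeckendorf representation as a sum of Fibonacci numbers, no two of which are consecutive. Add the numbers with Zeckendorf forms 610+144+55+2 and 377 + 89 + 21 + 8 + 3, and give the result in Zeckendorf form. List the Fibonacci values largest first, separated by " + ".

987 + 233 + 89

The two numbers are 811 and 498, so their sum is 1309.
Repeatedly subtract the largest Fibonacci number that fits:
subtract 987 from 1309: 322 remains
subtract 233 from 322: 89 remains
subtract 89 from 89: 0 remains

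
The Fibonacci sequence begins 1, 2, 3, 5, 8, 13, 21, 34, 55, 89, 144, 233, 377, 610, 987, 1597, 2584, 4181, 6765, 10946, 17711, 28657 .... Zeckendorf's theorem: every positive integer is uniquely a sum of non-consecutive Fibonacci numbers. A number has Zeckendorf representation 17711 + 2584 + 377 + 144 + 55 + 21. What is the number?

20892

17711 + 2584 + 377 + 144 + 55 + 21 = 20892.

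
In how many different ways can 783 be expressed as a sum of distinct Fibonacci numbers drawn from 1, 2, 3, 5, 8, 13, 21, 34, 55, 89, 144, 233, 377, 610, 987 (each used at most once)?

Each representation comes from the Zeckendorf form by replacing some F_k with F_{k−1} + F_{k−2} where possible.
783 = 610+144+21+8 = 610+144+21+5+3 = 610+89+55+21+8 = 377+233+144+21+8 = 610+144+21+5+2+1 = … (19 more), for 24 in all.

24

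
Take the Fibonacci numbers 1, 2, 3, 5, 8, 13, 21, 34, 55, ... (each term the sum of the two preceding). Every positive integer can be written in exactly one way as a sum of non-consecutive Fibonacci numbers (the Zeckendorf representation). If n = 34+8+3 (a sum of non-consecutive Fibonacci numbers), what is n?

34+8+3 = 45.

45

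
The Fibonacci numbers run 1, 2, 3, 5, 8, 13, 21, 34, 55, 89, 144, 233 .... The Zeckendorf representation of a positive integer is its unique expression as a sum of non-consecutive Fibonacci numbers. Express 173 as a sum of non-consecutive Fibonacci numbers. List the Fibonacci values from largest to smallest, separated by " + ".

Greedily peel off the largest Fibonacci term at each step:
173 − 144 = 29
29 − 21 = 8
8 − 8 = 0
So 173 = 144 + 21 + 8, with no two terms consecutive in the sequence.

144 + 21 + 8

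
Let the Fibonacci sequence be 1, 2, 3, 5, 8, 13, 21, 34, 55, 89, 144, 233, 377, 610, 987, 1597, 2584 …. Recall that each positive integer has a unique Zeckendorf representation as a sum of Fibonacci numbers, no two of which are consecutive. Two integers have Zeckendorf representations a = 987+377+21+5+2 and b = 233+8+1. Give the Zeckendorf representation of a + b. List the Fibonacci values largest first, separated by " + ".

The two numbers are 1392 and 242, so their sum is 1634.
largest Fibonacci ≤ 1634 is 1597; 1634 − 1597 = 37
largest Fibonacci ≤ 37 is 34; 37 − 34 = 3
largest Fibonacci ≤ 3 is 3; 3 − 3 = 0

1597 + 34 + 3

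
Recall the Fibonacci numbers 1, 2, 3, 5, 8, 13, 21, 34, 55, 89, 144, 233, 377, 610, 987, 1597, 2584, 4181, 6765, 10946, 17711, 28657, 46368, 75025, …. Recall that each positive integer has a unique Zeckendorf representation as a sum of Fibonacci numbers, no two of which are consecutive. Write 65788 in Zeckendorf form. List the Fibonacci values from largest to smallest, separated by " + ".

subtract 46368 from 65788: 19420 remains
subtract 17711 from 19420: 1709 remains
subtract 1597 from 1709: 112 remains
subtract 89 from 112: 23 remains
subtract 21 from 23: 2 remains
subtract 2 from 2: 0 remains
So 65788 = 46368 + 17711 + 1597 + 89 + 21 + 2, with no two terms consecutive in the sequence.

46368 + 17711 + 1597 + 89 + 21 + 2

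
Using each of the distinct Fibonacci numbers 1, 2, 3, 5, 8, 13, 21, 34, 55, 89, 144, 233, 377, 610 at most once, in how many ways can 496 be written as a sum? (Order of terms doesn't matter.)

Each representation comes from the Zeckendorf form by replacing some F_k with F_{k−1} + F_{k−2} where possible.
496 = 377+89+21+8+1 = 377+89+21+5+3+1 = 377+55+34+21+8+1 = 233+144+89+21+8+1 = 377+89+13+8+5+3+1 = … (7 more), for 12 in all.

12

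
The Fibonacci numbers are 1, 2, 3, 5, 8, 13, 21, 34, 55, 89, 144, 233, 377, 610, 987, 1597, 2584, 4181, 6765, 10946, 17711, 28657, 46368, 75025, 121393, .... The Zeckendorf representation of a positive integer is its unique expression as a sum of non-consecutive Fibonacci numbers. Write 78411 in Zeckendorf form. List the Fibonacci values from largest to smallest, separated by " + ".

75025 + 2584 + 610 + 144 + 34 + 13 + 1

Greedily peel off the largest Fibonacci term at each step:
78411 − 75025 = 3386
3386 − 2584 = 802
802 − 610 = 192
192 − 144 = 48
48 − 34 = 14
14 − 13 = 1
1 − 1 = 0
So 78411 = 75025 + 2584 + 610 + 144 + 34 + 13 + 1, with no two terms consecutive in the sequence.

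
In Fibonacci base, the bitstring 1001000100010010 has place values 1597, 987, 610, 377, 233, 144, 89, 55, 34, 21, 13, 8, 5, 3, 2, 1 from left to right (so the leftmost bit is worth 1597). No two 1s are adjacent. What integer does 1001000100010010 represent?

2039

Summing the place values of the 1 bits: 1597 + 377 + 55 + 8 + 2 = 2039.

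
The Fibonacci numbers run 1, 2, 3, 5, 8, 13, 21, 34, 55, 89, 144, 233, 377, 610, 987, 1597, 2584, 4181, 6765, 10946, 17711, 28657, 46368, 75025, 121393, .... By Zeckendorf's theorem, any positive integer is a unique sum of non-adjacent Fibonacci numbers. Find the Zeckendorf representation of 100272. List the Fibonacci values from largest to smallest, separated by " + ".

Greedy algorithm:
largest Fibonacci ≤ 100272 is 75025; 100272 − 75025 = 25247
largest Fibonacci ≤ 25247 is 17711; 25247 − 17711 = 7536
largest Fibonacci ≤ 7536 is 6765; 7536 − 6765 = 771
largest Fibonacci ≤ 771 is 610; 771 − 610 = 161
largest Fibonacci ≤ 161 is 144; 161 − 144 = 17
largest Fibonacci ≤ 17 is 13; 17 − 13 = 4
largest Fibonacci ≤ 4 is 3; 4 − 3 = 1
largest Fibonacci ≤ 1 is 1; 1 − 1 = 0
So 100272 = 75025 + 17711 + 6765 + 610 + 144 + 13 + 3 + 1, with no two terms consecutive in the sequence.

75025 + 17711 + 6765 + 610 + 144 + 13 + 3 + 1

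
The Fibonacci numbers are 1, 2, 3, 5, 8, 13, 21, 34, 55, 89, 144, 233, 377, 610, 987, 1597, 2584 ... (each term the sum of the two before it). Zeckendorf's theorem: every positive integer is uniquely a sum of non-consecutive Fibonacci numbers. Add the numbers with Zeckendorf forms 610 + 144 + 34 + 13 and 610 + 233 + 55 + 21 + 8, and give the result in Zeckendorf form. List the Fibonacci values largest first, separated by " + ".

The two numbers are 801 and 927, so their sum is 1728.
1728: greatest Fibonacci not exceeding it is 1597, leaving 131
131: greatest Fibonacci not exceeding it is 89, leaving 42
42: greatest Fibonacci not exceeding it is 34, leaving 8
8: greatest Fibonacci not exceeding it is 8, leaving 0

1597 + 89 + 34 + 8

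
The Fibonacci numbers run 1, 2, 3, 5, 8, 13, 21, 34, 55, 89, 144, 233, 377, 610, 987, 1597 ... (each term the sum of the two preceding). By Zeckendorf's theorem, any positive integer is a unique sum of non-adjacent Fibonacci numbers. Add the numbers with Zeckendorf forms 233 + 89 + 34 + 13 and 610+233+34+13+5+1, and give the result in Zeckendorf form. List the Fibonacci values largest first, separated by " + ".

987 + 233 + 34 + 8 + 3

The two numbers are 369 and 896, so their sum is 1265.
Repeatedly subtract the largest Fibonacci number that fits:
987 ≤ 1265 < 1597, so take 987; remainder 278
233 ≤ 278 < 377, so take 233; remainder 45
34 ≤ 45 < 55, so take 34; remainder 11
8 ≤ 11 < 13, so take 8; remainder 3
3 ≤ 3 < 5, so take 3; remainder 0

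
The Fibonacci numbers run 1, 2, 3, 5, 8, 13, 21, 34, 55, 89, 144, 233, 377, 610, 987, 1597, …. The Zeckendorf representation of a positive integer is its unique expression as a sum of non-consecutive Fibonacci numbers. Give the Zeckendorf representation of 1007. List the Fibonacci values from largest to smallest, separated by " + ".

987 + 13 + 5 + 2

take 987 (≤ 1007); 1007 − 987 = 20
take 13 (≤ 20); 20 − 13 = 7
take 5 (≤ 7); 7 − 5 = 2
take 2 (≤ 2); 2 − 2 = 0
So 1007 = 987 + 13 + 5 + 2, with no two terms consecutive in the sequence.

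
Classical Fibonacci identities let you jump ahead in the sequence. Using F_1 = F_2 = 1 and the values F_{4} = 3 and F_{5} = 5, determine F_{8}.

21

By the doubling identity F_{2k} = F_k(2F_{k+1} − F_k): F_{8} = 3·(2·5 − 3) = 3·7 = 21.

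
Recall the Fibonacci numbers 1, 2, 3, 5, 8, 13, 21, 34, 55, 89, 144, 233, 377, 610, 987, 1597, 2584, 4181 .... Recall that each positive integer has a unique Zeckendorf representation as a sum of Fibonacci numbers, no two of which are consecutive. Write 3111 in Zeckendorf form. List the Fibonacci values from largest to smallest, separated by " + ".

Greedy algorithm:
2584 ≤ 3111 < 4181, so take 2584; remainder 527
377 ≤ 527 < 610, so take 377; remainder 150
144 ≤ 150 < 233, so take 144; remainder 6
5 ≤ 6 < 8, so take 5; remainder 1
1 ≤ 1 < 2, so take 1; remainder 0
So 3111 = 2584 + 377 + 144 + 5 + 1, with no two terms consecutive in the sequence.

2584 + 377 + 144 + 5 + 1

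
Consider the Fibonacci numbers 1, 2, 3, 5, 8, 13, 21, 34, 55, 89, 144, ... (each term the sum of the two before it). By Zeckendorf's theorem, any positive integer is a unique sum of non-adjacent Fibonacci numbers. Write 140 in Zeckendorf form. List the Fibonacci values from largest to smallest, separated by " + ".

89 + 34 + 13 + 3 + 1

140 − 89 = 51
51 − 34 = 17
17 − 13 = 4
4 − 3 = 1
1 − 1 = 0
So 140 = 89 + 34 + 13 + 3 + 1, with no two terms consecutive in the sequence.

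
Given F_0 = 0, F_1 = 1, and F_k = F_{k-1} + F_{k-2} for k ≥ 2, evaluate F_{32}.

2178309

Iterating the recurrence up to F_{25} = 75025 and F_{24} = 46368:
F_{26} = F_{25} + F_{24} = 75025 + 46368 = 121393
F_{27} = F_{26} + F_{25} = 121393 + 75025 = 196418
F_{28} = F_{27} + F_{26} = 196418 + 121393 = 317811
F_{29} = F_{28} + F_{27} = 317811 + 196418 = 514229
F_{30} = F_{29} + F_{28} = 514229 + 317811 = 832040
F_{31} = F_{30} + F_{29} = 832040 + 514229 = 1346269
F_{32} = F_{31} + F_{30} = 1346269 + 832040 = 2178309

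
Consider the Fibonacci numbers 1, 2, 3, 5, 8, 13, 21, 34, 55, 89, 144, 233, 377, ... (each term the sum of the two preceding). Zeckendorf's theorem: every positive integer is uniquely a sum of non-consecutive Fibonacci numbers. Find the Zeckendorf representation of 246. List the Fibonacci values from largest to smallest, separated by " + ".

233 + 13

largest Fibonacci ≤ 246 is 233; 246 − 233 = 13
largest Fibonacci ≤ 13 is 13; 13 − 13 = 0
So 246 = 233 + 13, with no two terms consecutive in the sequence.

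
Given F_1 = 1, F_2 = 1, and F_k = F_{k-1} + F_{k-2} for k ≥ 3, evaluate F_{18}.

Iterating the recurrence up to F_{14} = 377 and F_{13} = 233:
F_{15} = F_{14} + F_{13} = 377 + 233 = 610
F_{16} = F_{15} + F_{14} = 610 + 377 = 987
F_{17} = F_{16} + F_{15} = 987 + 610 = 1597
F_{18} = F_{17} + F_{16} = 1597 + 987 = 2584

2584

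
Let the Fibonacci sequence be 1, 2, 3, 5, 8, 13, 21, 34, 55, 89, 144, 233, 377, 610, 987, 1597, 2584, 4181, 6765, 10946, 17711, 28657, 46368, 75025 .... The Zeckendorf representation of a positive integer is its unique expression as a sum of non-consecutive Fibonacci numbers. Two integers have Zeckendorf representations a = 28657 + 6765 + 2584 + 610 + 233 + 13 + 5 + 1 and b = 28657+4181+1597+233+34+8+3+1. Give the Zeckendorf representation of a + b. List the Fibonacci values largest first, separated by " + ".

46368 + 17711 + 6765 + 2584 + 144 + 8 + 2

The two numbers are 38868 and 34714, so their sum is 73582.
73582: greatest Fibonacci not exceeding it is 46368, leaving 27214
27214: greatest Fibonacci not exceeding it is 17711, leaving 9503
9503: greatest Fibonacci not exceeding it is 6765, leaving 2738
2738: greatest Fibonacci not exceeding it is 2584, leaving 154
154: greatest Fibonacci not exceeding it is 144, leaving 10
10: greatest Fibonacci not exceeding it is 8, leaving 2
2: greatest Fibonacci not exceeding it is 2, leaving 0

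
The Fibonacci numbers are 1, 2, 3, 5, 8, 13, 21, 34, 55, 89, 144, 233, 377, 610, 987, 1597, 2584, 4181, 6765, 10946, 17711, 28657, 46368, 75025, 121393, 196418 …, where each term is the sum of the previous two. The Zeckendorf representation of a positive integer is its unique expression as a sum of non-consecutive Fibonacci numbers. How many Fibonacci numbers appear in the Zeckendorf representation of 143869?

7

143869: greatest Fibonacci not exceeding it is 121393, leaving 22476
22476: greatest Fibonacci not exceeding it is 17711, leaving 4765
4765: greatest Fibonacci not exceeding it is 4181, leaving 584
584: greatest Fibonacci not exceeding it is 377, leaving 207
207: greatest Fibonacci not exceeding it is 144, leaving 63
63: greatest Fibonacci not exceeding it is 55, leaving 8
8: greatest Fibonacci not exceeding it is 8, leaving 0
143869 = 121393 + 17711 + 4181 + 377 + 144 + 55 + 8, which has 7 terms.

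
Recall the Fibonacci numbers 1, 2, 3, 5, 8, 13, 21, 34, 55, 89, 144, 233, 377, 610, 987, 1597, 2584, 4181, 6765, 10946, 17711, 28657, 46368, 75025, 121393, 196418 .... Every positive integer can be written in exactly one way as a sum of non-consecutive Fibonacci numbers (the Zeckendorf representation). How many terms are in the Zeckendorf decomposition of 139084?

9

Greedy algorithm:
139084 − 121393 = 17691
17691 − 10946 = 6745
6745 − 4181 = 2564
2564 − 1597 = 967
967 − 610 = 357
357 − 233 = 124
124 − 89 = 35
35 − 34 = 1
1 − 1 = 0
139084 = 121393 + 10946 + 4181 + 1597 + 610 + 233 + 89 + 34 + 1, which has 9 terms.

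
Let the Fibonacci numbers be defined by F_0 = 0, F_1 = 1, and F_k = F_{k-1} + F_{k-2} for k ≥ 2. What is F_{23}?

Iterating the recurrence up to F_{17} = 1597 and F_{16} = 987:
F_{18} = F_{17} + F_{16} = 1597 + 987 = 2584
F_{19} = F_{18} + F_{17} = 2584 + 1597 = 4181
F_{20} = F_{19} + F_{18} = 4181 + 2584 = 6765
F_{21} = F_{20} + F_{19} = 6765 + 4181 = 10946
F_{22} = F_{21} + F_{20} = 10946 + 6765 = 17711
F_{23} = F_{22} + F_{21} = 17711 + 10946 = 28657

28657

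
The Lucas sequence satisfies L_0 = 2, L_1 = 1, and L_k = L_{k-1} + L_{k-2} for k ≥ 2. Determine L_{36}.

Iterating the recurrence up to L_{28} = 710647 and L_{27} = 439204:
L_{29} = L_{28} + L_{27} = 710647 + 439204 = 1149851
L_{30} = L_{29} + L_{28} = 1149851 + 710647 = 1860498
L_{31} = L_{30} + L_{29} = 1860498 + 1149851 = 3010349
L_{32} = L_{31} + L_{30} = 3010349 + 1860498 = 4870847
L_{33} = L_{32} + L_{31} = 4870847 + 3010349 = 7881196
L_{34} = L_{33} + L_{32} = 7881196 + 4870847 = 12752043
L_{35} = L_{34} + L_{33} = 12752043 + 7881196 = 20633239
L_{36} = L_{35} + L_{34} = 20633239 + 12752043 = 33385282

33385282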